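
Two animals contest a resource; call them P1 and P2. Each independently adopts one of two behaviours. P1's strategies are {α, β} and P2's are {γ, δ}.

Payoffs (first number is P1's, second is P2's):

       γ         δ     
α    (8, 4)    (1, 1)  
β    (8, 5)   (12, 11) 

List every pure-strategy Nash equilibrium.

(α, γ) and (β, δ)

(α, γ): P1 gets 8 ≥ 8 from β, and P2 gets 4 ≥ 1 from δ — Nash equilibrium.
(α, δ): P1 prefers β (12 > 1); P2 prefers γ (4 > 1) — not an equilibrium.
(β, γ): P2 prefers δ (11 > 5) — not an equilibrium.
(β, δ): P1 gets 12 ≥ 1 from α, and P2 gets 11 ≥ 5 from γ — Nash equilibrium.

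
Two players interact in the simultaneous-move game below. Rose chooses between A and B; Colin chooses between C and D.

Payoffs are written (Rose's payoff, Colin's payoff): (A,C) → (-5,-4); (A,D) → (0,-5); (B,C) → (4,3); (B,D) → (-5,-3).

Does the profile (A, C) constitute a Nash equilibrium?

No

At (A, C), Rose earns -5; switching to B would give 4, so Rose would deviate.
Colin earns -4; switching to D would give -5, so Colin has no profitable deviation.
Since at least one player can profitably deviate, this is not a Nash equilibrium.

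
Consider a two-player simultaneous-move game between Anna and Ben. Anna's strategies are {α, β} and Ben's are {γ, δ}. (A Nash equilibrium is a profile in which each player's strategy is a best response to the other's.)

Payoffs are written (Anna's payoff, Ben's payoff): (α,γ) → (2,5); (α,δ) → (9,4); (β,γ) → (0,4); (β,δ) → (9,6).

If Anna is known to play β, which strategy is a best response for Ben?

Against β, Ben earns 4 from γ and 6 from δ.
So δ is the best response.

δ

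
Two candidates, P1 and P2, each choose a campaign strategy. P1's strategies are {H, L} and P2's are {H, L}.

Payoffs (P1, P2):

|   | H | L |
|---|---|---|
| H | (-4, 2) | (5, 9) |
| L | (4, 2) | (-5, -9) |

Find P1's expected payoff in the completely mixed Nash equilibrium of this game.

First find y, the probability P2 plays H, from P1's indifference between H and L: −4y + 5(1−y) = 4y − 5(1−y), giving y = 5/9.
Since P1 is indifferent in equilibrium, P1's expected payoff equals the payoff from either row against (5/9, 4/9). Using H: −4(5/9) + 5(4/9) = 0.

0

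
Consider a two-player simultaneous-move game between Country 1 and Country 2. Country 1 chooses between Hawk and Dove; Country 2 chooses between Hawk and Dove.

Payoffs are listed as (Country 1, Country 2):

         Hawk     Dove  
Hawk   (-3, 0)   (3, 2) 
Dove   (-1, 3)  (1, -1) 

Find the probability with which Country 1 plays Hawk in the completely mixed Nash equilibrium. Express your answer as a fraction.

2/3

Let x be the probability that Country 1 plays Hawk. In a completely mixed equilibrium, Country 2 must be indifferent between Hawk and Dove.
Country 2's expected payoff from Hawk is 3(1−x); from Dove it is 2x − (1−x).
Setting these equal: −3x + 3 = 3x − 1, so x = 2/3.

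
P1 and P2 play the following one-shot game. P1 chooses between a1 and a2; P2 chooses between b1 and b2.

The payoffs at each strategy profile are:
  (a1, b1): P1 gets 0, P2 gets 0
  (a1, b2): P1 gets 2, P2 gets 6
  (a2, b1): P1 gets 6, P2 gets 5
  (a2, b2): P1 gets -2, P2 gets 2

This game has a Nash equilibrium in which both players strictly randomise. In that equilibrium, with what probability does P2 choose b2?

Let y be the probability that P2 plays b1. In a completely mixed equilibrium, P1 must be indifferent between a1 and a2.
P1's expected payoff from a1 is 2(1−y); from a2 it is 6y − 2(1−y).
Setting these equal: −2y + 2 = 8y − 2, so y = 2/5.
Therefore P2 plays b2 with probability 1 − 2/5 = 3/5.

3/5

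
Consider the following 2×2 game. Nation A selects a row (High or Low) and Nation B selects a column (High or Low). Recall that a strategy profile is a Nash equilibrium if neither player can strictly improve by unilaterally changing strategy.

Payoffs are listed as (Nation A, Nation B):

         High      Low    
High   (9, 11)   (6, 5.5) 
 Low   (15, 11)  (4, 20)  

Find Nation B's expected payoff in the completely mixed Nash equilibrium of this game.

11

First find x, the probability Nation A plays High, from Nation B's indifference between High and Low: 11x + 11(1−x) = 5.5x + 20(1−x), giving x = 18/29.
Since Nation B is indifferent in equilibrium, Nation B's expected payoff equals the payoff from either column against (18/29, 11/29). Using High: 11(18/29) + 11(11/29) = 11.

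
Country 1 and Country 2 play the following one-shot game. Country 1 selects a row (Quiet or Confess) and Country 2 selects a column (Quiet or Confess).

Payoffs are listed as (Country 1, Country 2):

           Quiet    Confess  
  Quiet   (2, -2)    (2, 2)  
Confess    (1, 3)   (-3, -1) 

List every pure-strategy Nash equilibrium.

(Quiet, Quiet): Country 2 prefers Confess (2 > -2) — not an equilibrium.
(Quiet, Confess): Country 1 gets 2 ≥ -3 from Confess, and Country 2 gets 2 ≥ -2 from Quiet — Nash equilibrium.
(Confess, Quiet): Country 1 prefers Quiet (2 > 1) — not an equilibrium.
(Confess, Confess): Country 1 prefers Quiet (2 > -3); Country 2 prefers Quiet (3 > -1) — not an equilibrium.

(Quiet, Confess)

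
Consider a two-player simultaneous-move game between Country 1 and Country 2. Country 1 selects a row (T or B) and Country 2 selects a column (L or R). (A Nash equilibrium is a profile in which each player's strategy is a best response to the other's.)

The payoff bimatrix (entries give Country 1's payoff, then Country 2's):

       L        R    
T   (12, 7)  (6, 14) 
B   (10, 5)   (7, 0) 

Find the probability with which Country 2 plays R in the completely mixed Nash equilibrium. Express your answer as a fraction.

2/3

Let y be the probability that Country 2 plays L. In a completely mixed equilibrium, Country 1 must be indifferent between T and B.
Country 1's expected payoff from T is 12y + 6(1−y); from B it is 10y + 7(1−y).
Setting these equal: 6y + 6 = 3y + 7, so y = 1/3.
Therefore Country 2 plays R with probability 1 − 1/3 = 2/3.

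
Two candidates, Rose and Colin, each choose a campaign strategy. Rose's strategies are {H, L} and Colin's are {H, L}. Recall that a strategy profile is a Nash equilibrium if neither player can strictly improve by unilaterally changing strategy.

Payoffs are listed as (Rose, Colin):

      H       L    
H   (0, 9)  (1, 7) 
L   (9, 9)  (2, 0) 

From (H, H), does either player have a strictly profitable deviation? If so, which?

Rose at (H, H) earns 0; deviating to L yields 9 — a strict improvement.
Colin earns 9; deviating to L yields 7 — not better.
Only Rose has a strictly profitable deviation.

Rose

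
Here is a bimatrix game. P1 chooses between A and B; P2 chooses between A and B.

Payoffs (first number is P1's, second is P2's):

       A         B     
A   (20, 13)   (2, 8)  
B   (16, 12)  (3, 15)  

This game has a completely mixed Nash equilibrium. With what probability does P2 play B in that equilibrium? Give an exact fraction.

4/5

Let q be the probability that P2 plays A. In a completely mixed equilibrium, P1 must be indifferent between A and B.
P1's expected payoff from A is 20q + 2(1−q); from B it is 16q + 3(1−q).
Setting these equal: 18q + 2 = 13q + 3, so q = 1/5.
Therefore P2 plays B with probability 1 − 1/5 = 4/5.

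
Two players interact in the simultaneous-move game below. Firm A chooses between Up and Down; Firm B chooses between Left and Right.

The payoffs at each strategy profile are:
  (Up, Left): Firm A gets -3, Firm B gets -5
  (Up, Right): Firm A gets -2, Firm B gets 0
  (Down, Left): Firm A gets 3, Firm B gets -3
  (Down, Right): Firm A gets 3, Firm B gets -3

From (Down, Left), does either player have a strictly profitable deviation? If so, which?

Neither

Firm A at (Down, Left) earns 3; deviating to Up yields -3 — not better.
Firm B earns -3; deviating to Right yields -3 — not better.
Neither player can strictly improve; the profile is a Nash equilibrium.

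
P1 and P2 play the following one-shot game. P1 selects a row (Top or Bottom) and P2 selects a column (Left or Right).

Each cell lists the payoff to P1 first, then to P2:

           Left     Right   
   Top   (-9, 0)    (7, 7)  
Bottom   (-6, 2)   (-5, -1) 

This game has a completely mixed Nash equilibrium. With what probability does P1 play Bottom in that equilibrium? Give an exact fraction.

7/10

Let r be the probability that P1 plays Top. In a completely mixed equilibrium, P2 must be indifferent between Left and Right.
P2's expected payoff from Left is 2(1−r); from Right it is 7r − (1−r).
Setting these equal: −2r + 2 = 8r − 1, so r = 3/10.
Therefore P1 plays Bottom with probability 1 − 3/10 = 7/10.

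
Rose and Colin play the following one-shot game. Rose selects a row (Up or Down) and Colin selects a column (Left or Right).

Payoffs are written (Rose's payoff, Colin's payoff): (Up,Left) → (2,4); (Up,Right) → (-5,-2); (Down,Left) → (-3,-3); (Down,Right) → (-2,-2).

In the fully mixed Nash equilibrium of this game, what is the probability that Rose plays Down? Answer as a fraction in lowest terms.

6/7

Let x be the probability that Rose plays Up. In a completely mixed equilibrium, Colin must be indifferent between Left and Right.
Colin's expected payoff from Left is 4x − 3(1−x); from Right it is −2x − 2(1−x).
Setting these equal: 7x − 3 = -2, so x = 1/7.
Therefore Rose plays Down with probability 1 − 1/7 = 6/7.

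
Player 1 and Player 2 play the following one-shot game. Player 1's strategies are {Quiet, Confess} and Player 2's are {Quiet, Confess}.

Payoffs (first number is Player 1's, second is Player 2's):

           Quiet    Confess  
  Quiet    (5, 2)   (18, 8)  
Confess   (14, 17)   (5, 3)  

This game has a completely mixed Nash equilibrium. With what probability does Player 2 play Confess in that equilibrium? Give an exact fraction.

9/22

Let q be the probability that Player 2 plays Quiet. In a completely mixed equilibrium, Player 1 must be indifferent between Quiet and Confess.
Player 1's expected payoff from Quiet is 5q + 18(1−q); from Confess it is 14q + 5(1−q).
Setting these equal: −13q + 18 = 9q + 5, so q = 13/22.
Therefore Player 2 plays Confess with probability 1 − 13/22 = 9/22.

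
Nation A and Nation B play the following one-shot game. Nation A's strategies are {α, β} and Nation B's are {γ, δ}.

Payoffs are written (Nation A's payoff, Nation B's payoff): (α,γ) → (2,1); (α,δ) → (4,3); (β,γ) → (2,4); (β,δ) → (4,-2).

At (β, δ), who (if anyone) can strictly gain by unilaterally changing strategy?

Nation B

Nation A at (β, δ) earns 4; deviating to α yields 4 — not better.
Nation B earns -2; deviating to γ yields 4 — a strict improvement.
Only Nation B has a strictly profitable deviation.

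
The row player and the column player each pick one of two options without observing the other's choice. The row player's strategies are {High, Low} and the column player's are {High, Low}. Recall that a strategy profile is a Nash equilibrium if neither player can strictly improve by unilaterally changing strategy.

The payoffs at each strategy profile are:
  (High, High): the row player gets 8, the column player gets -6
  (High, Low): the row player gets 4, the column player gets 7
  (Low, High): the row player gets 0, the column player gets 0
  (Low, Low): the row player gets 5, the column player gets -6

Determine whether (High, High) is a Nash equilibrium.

At (High, High), the row player earns 8; switching to Low would give 0, so the row player has no profitable deviation.
The column player earns -6; switching to Low would give 7, so the column player would deviate.
Since at least one player can profitably deviate, this is not a Nash equilibrium.

No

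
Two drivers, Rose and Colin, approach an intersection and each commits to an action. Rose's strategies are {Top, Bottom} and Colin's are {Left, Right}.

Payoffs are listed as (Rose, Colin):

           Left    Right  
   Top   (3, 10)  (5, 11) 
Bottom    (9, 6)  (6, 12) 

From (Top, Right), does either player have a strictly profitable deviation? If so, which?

Rose

Rose at (Top, Right) earns 5; deviating to Bottom yields 6 — a strict improvement.
Colin earns 11; deviating to Left yields 10 — not better.
Only Rose has a strictly profitable deviation.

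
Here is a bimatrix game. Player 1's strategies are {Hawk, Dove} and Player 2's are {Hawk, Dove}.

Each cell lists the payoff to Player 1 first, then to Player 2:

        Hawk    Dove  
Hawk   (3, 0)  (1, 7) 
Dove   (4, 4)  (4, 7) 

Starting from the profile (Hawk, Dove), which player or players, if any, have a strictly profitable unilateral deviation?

Player 1 at (Hawk, Dove) earns 1; deviating to Dove yields 4 — a strict improvement.
Player 2 earns 7; deviating to Hawk yields 0 — not better.
Only Player 1 has a strictly profitable deviation.

Player 1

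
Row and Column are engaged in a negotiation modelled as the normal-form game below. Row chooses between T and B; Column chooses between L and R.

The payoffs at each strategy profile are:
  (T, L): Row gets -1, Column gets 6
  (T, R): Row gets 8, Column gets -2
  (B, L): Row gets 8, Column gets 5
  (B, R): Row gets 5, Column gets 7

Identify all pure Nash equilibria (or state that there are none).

(T, L): Row prefers B (8 > -1) — not an equilibrium.
(T, R): Column prefers L (6 > -2) — not an equilibrium.
(B, L): Column prefers R (7 > 5) — not an equilibrium.
(B, R): Row prefers T (8 > 5) — not an equilibrium.

none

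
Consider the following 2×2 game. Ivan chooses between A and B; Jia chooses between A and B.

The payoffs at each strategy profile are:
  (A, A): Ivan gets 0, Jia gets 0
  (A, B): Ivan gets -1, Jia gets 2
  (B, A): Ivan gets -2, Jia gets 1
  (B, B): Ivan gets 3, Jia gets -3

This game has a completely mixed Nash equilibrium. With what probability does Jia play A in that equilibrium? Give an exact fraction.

Let c be the probability that Jia plays A. In a completely mixed equilibrium, Ivan must be indifferent between A and B.
Ivan's expected payoff from A is −(1−c); from B it is −2c + 3(1−c).
Setting these equal: c − 1 = −5c + 3, so c = 2/3.

2/3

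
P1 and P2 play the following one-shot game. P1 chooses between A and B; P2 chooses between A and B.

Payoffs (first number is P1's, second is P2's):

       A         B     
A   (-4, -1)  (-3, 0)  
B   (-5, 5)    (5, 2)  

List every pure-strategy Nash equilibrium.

none

(A, A): P2 prefers B (0 > -1) — not an equilibrium.
(A, B): P1 prefers B (5 > -3) — not an equilibrium.
(B, A): P1 prefers A (-4 > -5) — not an equilibrium.
(B, B): P2 prefers A (5 > 2) — not an equilibrium.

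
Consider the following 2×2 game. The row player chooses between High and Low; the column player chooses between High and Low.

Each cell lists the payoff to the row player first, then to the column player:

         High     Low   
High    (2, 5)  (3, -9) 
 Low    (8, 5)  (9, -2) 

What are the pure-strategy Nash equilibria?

(High, High): the row player prefers Low (8 > 2) — not an equilibrium.
(High, Low): the row player prefers Low (9 > 3); the column player prefers High (5 > -9) — not an equilibrium.
(Low, High): the row player gets 8 ≥ 2 from High, and the column player gets 5 ≥ -2 from Low — Nash equilibrium.
(Low, Low): the column player prefers High (5 > -2) — not an equilibrium.

(Low, High)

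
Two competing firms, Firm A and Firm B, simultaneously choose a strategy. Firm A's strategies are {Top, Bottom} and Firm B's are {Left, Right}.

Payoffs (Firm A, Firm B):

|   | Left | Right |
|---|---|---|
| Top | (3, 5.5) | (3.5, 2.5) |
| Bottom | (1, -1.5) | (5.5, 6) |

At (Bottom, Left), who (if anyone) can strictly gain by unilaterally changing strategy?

Both

Firm A at (Bottom, Left) earns 1; deviating to Top yields 3 — a strict improvement.
Firm B earns -1.5; deviating to Right yields 6 — a strict improvement.
Both Firm A and Firm B have strictly profitable deviations.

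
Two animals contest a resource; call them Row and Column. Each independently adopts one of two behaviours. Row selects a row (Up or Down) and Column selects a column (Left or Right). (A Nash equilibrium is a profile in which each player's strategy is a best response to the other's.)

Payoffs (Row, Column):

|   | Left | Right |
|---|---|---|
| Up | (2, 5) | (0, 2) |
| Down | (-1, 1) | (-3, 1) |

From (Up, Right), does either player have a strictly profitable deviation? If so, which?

Column

Row at (Up, Right) earns 0; deviating to Down yields -3 — not better.
Column earns 2; deviating to Left yields 5 — a strict improvement.
Only Column has a strictly profitable deviation.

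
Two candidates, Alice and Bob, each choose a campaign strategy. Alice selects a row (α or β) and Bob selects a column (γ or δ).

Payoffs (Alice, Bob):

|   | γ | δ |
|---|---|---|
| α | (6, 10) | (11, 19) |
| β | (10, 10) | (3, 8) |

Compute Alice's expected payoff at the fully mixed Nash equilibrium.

First find q, the probability Bob plays γ, from Alice's indifference between α and β: 6q + 11(1−q) = 10q + 3(1−q), giving q = 2/3.
Since Alice is indifferent in equilibrium, Alice's expected payoff equals the payoff from either row against (2/3, 1/3). Using α: 6(2/3) + 11(1/3) = 23/3.

23/3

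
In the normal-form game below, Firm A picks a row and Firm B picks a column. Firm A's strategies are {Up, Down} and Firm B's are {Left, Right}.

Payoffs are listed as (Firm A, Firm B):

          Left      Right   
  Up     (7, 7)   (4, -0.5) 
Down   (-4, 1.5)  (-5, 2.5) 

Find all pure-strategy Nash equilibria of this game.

(Up, Left): Firm A gets 7 ≥ -4 from Down, and Firm B gets 7 ≥ -0.5 from Right — Nash equilibrium.
(Up, Right): Firm B prefers Left (7 > -0.5) — not an equilibrium.
(Down, Left): Firm A prefers Up (7 > -4); Firm B prefers Right (2.5 > 1.5) — not an equilibrium.
(Down, Right): Firm A prefers Up (4 > -5) — not an equilibrium.

(Up, Left)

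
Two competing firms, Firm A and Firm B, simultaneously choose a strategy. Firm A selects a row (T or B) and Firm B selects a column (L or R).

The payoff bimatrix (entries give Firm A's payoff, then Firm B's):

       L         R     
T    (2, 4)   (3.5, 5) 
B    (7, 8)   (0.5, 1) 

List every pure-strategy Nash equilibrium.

(T, L): Firm A prefers B (7 > 2); Firm B prefers R (5 > 4) — not an equilibrium.
(T, R): Firm A gets 3.5 ≥ 0.5 from B, and Firm B gets 5 ≥ 4 from L — Nash equilibrium.
(B, L): Firm A gets 7 ≥ 2 from T, and Firm B gets 8 ≥ 1 from R — Nash equilibrium.
(B, R): Firm A prefers T (3.5 > 0.5); Firm B prefers L (8 > 1) — not an equilibrium.

(T, R) and (B, L)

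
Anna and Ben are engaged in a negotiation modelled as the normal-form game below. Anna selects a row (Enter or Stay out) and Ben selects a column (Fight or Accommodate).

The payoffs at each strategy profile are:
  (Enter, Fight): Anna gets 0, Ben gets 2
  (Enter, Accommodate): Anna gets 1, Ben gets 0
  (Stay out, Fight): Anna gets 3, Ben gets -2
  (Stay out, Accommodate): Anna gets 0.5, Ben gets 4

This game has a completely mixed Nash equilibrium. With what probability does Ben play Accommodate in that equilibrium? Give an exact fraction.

6/7

Let c be the probability that Ben plays Fight. In a completely mixed equilibrium, Anna must be indifferent between Enter and Stay out.
Anna's expected payoff from Enter is (1−c); from Stay out it is 3c + 0.5(1−c).
Setting these equal: −c + 1 = 2.5c + 0.5, so c = 1/7.
Therefore Ben plays Accommodate with probability 1 − 1/7 = 6/7.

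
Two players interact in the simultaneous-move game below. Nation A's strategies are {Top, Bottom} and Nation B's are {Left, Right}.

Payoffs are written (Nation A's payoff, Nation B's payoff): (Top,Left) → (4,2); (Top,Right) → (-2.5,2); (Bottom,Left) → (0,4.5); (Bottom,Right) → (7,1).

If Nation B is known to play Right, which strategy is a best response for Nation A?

Against Right, Nation A earns -2.5 from Top and 7 from Bottom.
So Bottom is the best response.

Bottom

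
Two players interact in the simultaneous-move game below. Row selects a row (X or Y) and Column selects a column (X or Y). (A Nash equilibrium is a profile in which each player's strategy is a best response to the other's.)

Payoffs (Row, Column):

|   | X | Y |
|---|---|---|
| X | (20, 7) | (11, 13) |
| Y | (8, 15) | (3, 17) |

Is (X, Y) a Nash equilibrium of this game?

Yes

At (X, Y), Row earns 11; switching to Y would give 3, so Row has no profitable deviation.
Column earns 13; switching to X would give 7, so Column has no profitable deviation.
Neither player can gain by a unilateral deviation, so this profile is a Nash equilibrium.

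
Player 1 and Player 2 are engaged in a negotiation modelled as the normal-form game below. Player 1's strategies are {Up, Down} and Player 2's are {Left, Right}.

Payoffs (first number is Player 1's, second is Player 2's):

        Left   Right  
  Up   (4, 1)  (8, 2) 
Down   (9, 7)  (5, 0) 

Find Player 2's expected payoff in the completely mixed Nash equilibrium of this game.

First find p, the probability Player 1 plays Up, from Player 2's indifference between Left and Right: p + 7(1−p) = 2p, giving p = 7/8.
Since Player 2 is indifferent in equilibrium, Player 2's expected payoff equals the payoff from either column against (7/8, 1/8). Using Left: (7/8) + 7(1/8) = 7/4.

7/4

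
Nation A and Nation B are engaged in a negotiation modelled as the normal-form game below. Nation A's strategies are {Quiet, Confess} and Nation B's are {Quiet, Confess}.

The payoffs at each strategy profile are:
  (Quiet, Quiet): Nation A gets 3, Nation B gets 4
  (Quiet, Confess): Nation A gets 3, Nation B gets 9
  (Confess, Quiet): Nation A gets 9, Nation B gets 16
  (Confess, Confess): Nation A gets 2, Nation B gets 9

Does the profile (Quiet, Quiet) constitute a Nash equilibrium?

At (Quiet, Quiet), Nation A earns 3; switching to Confess would give 9, so Nation A would deviate.
Nation B earns 4; switching to Confess would give 9, so Nation B would deviate.
Since at least one player can profitably deviate, this is not a Nash equilibrium.

No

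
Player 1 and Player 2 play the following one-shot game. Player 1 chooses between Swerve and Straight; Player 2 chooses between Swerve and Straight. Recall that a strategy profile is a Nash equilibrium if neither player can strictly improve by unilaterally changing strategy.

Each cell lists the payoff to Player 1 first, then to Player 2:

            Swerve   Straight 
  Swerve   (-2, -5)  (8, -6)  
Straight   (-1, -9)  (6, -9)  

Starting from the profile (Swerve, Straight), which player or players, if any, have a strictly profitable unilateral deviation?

Player 1 at (Swerve, Straight) earns 8; deviating to Straight yields 6 — not better.
Player 2 earns -6; deviating to Swerve yields -5 — a strict improvement.
Only Player 2 has a strictly profitable deviation.

Player 2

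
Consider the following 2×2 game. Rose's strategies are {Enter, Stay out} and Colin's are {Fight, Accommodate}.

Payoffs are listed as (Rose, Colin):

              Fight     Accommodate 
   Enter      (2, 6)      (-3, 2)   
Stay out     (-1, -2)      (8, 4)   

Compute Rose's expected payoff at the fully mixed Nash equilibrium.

First find y, the probability Colin plays Fight, from Rose's indifference between Enter and Stay out: 2y − 3(1−y) = −y + 8(1−y), giving y = 11/14.
Since Rose is indifferent in equilibrium, Rose's expected payoff equals the payoff from either row against (11/14, 3/14). Using Enter: 2(11/14) − 3(3/14) = 13/14.

13/14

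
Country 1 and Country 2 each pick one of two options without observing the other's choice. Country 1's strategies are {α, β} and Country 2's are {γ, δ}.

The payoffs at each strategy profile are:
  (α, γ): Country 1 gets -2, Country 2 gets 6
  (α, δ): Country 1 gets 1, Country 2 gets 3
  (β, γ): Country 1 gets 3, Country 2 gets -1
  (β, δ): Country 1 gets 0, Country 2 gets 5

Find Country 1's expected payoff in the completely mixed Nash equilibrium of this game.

1/2

First find y, the probability Country 2 plays γ, from Country 1's indifference between α and β: −2y + (1−y) = 3y, giving y = 1/6.
Since Country 1 is indifferent in equilibrium, Country 1's expected payoff equals the payoff from either row against (1/6, 5/6). Using α: −2(1/6) + (5/6) = 1/2.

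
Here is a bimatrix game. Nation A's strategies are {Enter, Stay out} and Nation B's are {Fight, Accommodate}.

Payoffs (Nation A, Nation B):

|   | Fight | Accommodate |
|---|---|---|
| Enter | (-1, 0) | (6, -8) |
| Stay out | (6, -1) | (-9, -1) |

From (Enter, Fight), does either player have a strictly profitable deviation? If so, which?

Nation A at (Enter, Fight) earns -1; deviating to Stay out yields 6 — a strict improvement.
Nation B earns 0; deviating to Accommodate yields -8 — not better.
Only Nation A has a strictly profitable deviation.

Nation A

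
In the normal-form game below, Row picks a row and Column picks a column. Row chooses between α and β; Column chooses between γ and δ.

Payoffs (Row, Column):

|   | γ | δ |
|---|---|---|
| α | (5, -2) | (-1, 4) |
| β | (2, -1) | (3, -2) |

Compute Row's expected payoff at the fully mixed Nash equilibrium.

17/7

First find q, the probability Column plays γ, from Row's indifference between α and β: 5q − (1−q) = 2q + 3(1−q), giving q = 4/7.
Since Row is indifferent in equilibrium, Row's expected payoff equals the payoff from either row against (4/7, 3/7). Using α: 5(4/7) − (3/7) = 17/7.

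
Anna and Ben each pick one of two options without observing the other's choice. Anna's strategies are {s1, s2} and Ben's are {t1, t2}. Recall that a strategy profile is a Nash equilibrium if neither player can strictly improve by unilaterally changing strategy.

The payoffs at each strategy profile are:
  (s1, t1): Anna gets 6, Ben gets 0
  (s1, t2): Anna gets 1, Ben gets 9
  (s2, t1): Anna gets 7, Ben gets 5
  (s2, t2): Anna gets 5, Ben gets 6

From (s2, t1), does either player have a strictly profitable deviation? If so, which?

Anna at (s2, t1) earns 7; deviating to s1 yields 6 — not better.
Ben earns 5; deviating to t2 yields 6 — a strict improvement.
Only Ben has a strictly profitable deviation.

Ben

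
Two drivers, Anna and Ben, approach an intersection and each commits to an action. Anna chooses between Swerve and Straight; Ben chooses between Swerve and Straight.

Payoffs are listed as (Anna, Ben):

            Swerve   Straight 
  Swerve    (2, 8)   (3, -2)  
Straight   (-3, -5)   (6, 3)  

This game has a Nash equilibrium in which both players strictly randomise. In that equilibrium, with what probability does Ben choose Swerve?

3/8

Let y be the probability that Ben plays Swerve. In a completely mixed equilibrium, Anna must be indifferent between Swerve and Straight.
Anna's expected payoff from Swerve is 2y + 3(1−y); from Straight it is −3y + 6(1−y).
Setting these equal: −y + 3 = −9y + 6, so y = 3/8.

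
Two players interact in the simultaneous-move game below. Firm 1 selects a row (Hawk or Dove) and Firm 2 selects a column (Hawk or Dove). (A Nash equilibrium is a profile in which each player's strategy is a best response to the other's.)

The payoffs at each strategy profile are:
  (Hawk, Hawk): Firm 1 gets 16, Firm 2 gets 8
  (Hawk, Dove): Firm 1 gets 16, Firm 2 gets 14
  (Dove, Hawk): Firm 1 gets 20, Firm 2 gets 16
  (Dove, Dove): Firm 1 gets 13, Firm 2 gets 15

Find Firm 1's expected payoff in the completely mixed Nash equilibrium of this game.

16

First find q, the probability Firm 2 plays Hawk, from Firm 1's indifference between Hawk and Dove: 16q + 16(1−q) = 20q + 13(1−q), giving q = 3/7.
Since Firm 1 is indifferent in equilibrium, Firm 1's expected payoff equals the payoff from either row against (3/7, 4/7). Using Hawk: 16(3/7) + 16(4/7) = 16.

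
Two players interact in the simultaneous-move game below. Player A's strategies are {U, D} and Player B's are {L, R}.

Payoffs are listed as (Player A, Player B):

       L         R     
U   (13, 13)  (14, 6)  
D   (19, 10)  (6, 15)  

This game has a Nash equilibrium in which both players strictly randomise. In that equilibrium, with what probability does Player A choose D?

7/12

Let x be the probability that Player A plays U. In a completely mixed equilibrium, Player B must be indifferent between L and R.
Player B's expected payoff from L is 13x + 10(1−x); from R it is 6x + 15(1−x).
Setting these equal: 3x + 10 = −9x + 15, so x = 5/12.
Therefore Player A plays D with probability 1 − 5/12 = 7/12.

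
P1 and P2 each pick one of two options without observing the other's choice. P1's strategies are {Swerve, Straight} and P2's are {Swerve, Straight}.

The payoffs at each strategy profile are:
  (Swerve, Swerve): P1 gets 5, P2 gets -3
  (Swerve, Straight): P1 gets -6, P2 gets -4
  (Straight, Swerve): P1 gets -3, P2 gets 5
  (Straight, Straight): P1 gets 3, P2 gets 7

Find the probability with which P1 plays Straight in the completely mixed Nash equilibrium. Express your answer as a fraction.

Let x be the probability that P1 plays Swerve. In a completely mixed equilibrium, P2 must be indifferent between Swerve and Straight.
P2's expected payoff from Swerve is −3x + 5(1−x); from Straight it is −4x + 7(1−x).
Setting these equal: −8x + 5 = −11x + 7, so x = 2/3.
Therefore P1 plays Straight with probability 1 − 2/3 = 1/3.

1/3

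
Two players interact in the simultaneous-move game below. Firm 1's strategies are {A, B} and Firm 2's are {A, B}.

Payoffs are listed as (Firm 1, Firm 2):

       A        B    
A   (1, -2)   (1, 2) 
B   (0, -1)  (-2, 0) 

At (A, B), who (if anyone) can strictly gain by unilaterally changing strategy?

Neither

Firm 1 at (A, B) earns 1; deviating to B yields -2 — not better.
Firm 2 earns 2; deviating to A yields -2 — not better.
Neither player can strictly improve; the profile is a Nash equilibrium.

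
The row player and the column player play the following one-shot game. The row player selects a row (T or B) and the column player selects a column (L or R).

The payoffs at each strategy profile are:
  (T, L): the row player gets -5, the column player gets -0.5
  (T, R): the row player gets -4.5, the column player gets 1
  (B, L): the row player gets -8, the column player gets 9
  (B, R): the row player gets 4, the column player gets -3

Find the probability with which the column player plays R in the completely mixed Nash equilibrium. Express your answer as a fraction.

Let c be the probability that the column player plays L. In a completely mixed equilibrium, the row player must be indifferent between T and B.
The row player's expected payoff from T is −5c − 4.5(1−c); from B it is −8c + 4(1−c).
Setting these equal: −0.5c − 4.5 = −12c + 4, so c = 17/23.
Therefore the column player plays R with probability 1 − 17/23 = 6/23.

6/23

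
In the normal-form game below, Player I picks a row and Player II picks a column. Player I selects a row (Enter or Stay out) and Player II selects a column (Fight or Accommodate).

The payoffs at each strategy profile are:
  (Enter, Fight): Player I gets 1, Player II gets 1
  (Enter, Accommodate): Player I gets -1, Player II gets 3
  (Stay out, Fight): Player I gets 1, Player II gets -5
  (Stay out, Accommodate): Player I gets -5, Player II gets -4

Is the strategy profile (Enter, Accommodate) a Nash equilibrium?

Yes

At (Enter, Accommodate), Player I earns -1; switching to Stay out would give -5, so Player I has no profitable deviation.
Player II earns 3; switching to Fight would give 1, so Player II has no profitable deviation.
Neither player can gain by a unilateral deviation, so this profile is a Nash equilibrium.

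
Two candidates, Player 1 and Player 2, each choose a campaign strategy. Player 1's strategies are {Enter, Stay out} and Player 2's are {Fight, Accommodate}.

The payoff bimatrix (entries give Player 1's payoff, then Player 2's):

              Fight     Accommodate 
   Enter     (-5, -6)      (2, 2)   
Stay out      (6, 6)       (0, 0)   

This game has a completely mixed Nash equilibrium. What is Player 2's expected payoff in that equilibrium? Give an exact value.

6/7

First find p, the probability Player 1 plays Enter, from Player 2's indifference between Fight and Accommodate: −6p + 6(1−p) = 2p, giving p = 3/7.
Since Player 2 is indifferent in equilibrium, Player 2's expected payoff equals the payoff from either column against (3/7, 4/7). Using Fight: −6(3/7) + 6(4/7) = 6/7.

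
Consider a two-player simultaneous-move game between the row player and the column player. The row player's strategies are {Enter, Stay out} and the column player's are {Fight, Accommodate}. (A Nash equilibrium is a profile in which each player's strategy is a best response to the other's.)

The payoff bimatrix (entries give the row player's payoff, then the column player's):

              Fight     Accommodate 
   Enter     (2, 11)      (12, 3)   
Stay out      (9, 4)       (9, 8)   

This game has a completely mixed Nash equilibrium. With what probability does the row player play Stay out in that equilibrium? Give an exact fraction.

Let p be the probability that the row player plays Enter. In a completely mixed equilibrium, the column player must be indifferent between Fight and Accommodate.
The column player's expected payoff from Fight is 11p + 4(1−p); from Accommodate it is 3p + 8(1−p).
Setting these equal: 7p + 4 = −5p + 8, so p = 1/3.
Therefore the row player plays Stay out with probability 1 − 1/3 = 2/3.

2/3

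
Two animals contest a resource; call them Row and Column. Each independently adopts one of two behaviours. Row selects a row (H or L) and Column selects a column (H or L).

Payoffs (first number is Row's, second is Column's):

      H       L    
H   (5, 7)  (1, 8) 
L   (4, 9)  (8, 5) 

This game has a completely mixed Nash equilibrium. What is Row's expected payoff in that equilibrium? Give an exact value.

9/2

First find y, the probability Column plays H, from Row's indifference between H and L: 5y + (1−y) = 4y + 8(1−y), giving y = 7/8.
Since Row is indifferent in equilibrium, Row's expected payoff equals the payoff from either row against (7/8, 1/8). Using H: 5(7/8) + (1/8) = 9/2.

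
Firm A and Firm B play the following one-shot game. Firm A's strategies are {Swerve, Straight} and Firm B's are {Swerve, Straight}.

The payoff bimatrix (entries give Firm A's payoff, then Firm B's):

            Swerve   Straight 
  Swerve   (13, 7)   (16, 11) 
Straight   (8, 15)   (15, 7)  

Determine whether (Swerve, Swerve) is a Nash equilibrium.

At (Swerve, Swerve), Firm A earns 13; switching to Straight would give 8, so Firm A has no profitable deviation.
Firm B earns 7; switching to Straight would give 11, so Firm B would deviate.
Since at least one player can profitably deviate, this is not a Nash equilibrium.

No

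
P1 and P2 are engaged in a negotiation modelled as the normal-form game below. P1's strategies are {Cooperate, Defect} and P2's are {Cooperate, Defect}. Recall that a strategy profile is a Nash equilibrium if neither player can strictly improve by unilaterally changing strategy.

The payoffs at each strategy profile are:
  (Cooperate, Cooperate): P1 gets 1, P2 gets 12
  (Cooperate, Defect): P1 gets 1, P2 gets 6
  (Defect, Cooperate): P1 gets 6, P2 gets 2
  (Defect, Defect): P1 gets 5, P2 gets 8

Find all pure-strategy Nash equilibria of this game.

(Cooperate, Cooperate): P1 prefers Defect (6 > 1) — not an equilibrium.
(Cooperate, Defect): P1 prefers Defect (5 > 1); P2 prefers Cooperate (12 > 6) — not an equilibrium.
(Defect, Cooperate): P2 prefers Defect (8 > 2) — not an equilibrium.
(Defect, Defect): P1 gets 5 ≥ 1 from Cooperate, and P2 gets 8 ≥ 2 from Cooperate — Nash equilibrium.

(Defect, Defect)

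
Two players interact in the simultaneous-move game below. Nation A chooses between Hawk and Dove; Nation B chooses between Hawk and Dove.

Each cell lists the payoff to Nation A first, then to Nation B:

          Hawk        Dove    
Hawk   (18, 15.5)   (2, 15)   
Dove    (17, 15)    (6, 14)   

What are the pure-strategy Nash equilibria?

(Hawk, Hawk): Nation A gets 18 ≥ 17 from Dove, and Nation B gets 15.5 ≥ 15 from Dove — Nash equilibrium.
(Hawk, Dove): Nation A prefers Dove (6 > 2); Nation B prefers Hawk (15.5 > 15) — not an equilibrium.
(Dove, Hawk): Nation A prefers Hawk (18 > 17) — not an equilibrium.
(Dove, Dove): Nation B prefers Hawk (15 > 14) — not an equilibrium.

(Hawk, Hawk)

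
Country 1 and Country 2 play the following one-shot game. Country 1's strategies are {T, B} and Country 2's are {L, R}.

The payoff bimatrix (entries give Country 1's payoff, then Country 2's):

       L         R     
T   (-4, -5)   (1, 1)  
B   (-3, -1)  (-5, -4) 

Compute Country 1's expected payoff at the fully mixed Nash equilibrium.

-23/7

First find q, the probability Country 2 plays L, from Country 1's indifference between T and B: −4q + (1−q) = −3q − 5(1−q), giving q = 6/7.
Since Country 1 is indifferent in equilibrium, Country 1's expected payoff equals the payoff from either row against (6/7, 1/7). Using T: −4(6/7) + (1/7) = -23/7.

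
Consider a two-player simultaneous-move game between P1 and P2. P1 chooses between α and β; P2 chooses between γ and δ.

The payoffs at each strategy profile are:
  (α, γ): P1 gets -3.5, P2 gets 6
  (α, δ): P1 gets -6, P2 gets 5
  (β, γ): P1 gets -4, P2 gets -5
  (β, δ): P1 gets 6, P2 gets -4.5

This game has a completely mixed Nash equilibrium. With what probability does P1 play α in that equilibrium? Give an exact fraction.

1/3

Let r be the probability that P1 plays α. In a completely mixed equilibrium, P2 must be indifferent between γ and δ.
P2's expected payoff from γ is 6r − 5(1−r); from δ it is 5r − 4.5(1−r).
Setting these equal: 11r − 5 = 9.5r − 4.5, so r = 1/3.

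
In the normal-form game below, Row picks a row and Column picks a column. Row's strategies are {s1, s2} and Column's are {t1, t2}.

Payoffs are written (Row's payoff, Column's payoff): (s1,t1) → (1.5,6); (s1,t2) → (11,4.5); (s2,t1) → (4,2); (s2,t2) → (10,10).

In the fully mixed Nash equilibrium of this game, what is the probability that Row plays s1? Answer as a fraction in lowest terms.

16/19

Let x be the probability that Row plays s1. In a completely mixed equilibrium, Column must be indifferent between t1 and t2.
Column's expected payoff from t1 is 6x + 2(1−x); from t2 it is 4.5x + 10(1−x).
Setting these equal: 4x + 2 = −5.5x + 10, so x = 16/19.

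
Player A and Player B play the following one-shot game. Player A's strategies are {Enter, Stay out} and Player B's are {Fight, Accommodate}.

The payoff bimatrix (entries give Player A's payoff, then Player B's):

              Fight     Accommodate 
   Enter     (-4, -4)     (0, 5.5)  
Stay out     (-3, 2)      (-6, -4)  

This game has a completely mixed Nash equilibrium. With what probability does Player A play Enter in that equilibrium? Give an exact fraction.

Let p be the probability that Player A plays Enter. In a completely mixed equilibrium, Player B must be indifferent between Fight and Accommodate.
Player B's expected payoff from Fight is −4p + 2(1−p); from Accommodate it is 5.5p − 4(1−p).
Setting these equal: −6p + 2 = 9.5p − 4, so p = 12/31.

12/31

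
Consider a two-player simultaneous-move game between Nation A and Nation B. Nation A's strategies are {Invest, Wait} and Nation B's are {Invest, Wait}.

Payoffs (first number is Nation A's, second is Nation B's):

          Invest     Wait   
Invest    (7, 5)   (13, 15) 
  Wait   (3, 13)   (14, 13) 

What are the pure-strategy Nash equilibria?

(Wait, Wait)

(Invest, Invest): Nation B prefers Wait (15 > 5) — not an equilibrium.
(Invest, Wait): Nation A prefers Wait (14 > 13) — not an equilibrium.
(Wait, Invest): Nation A prefers Invest (7 > 3) — not an equilibrium.
(Wait, Wait): Nation A gets 14 ≥ 13 from Invest, and Nation B gets 13 ≥ 13 from Invest — Nash equilibrium.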